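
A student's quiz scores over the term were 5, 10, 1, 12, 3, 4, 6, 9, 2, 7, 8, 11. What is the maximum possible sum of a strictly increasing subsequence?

40

Let S[i] be the best sum of a strictly increasing subsequence ending at i:
i:      1  2  3  4  5  6  7  8  9 10 11 12
a[i]:   5 10  1 12  3  4  6  9  2  7  8 11
S:      5 15  1 27  4  8 14 23  3 21 29 40
Maximum is 40 (e.g. 1 + 3 + 4 + 6 + 7 + 8 + 11).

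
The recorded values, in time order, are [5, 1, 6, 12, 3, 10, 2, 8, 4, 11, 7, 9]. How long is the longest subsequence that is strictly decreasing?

Let dp[i] be the longest strictly decreasing subsequence ending at i:
i:      1  2  3  4  5  6  7  8  9 10 11 12
a[i]:   5  1  6 12  3 10  2  8  4 11  7  9
dp:     1  2  1  1  2  2  3  3  4  2  4  3
Maximum is 4.

4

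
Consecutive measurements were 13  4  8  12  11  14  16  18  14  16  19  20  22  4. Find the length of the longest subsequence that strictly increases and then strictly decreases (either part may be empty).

inc[i] = longest strictly increasing subsequence ending at i; dec[i] = longest strictly decreasing subsequence starting at i:
i:      1  2  3  4  5  6  7  8  9 10 11 12 13 14
a[i]:  13  4  8 12 11 14 16 18 14 16 19 20 22  4
inc:    1  1  2  3  3  4  5  6  4  5  7  8  9  1
dec:    4  1  2  3  2  2  3  3  2  2  2  2  2  1
Best peak at i=13 (value 22): inc=9, dec=2, length 9+2−1 = 10.

10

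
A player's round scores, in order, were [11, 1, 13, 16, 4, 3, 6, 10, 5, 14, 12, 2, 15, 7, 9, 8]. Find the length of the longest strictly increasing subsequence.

Let dp[i] be the length of the longest such subsequence ending at index i:
i:      1  2  3  4  5  6  7  8  9 10 11 12 13 14 15 16
a[i]:  11  1 13 16  4  3  6 10  5 14 12  2 15  7  9  8
dp:     1  1  2  3  2  2  3  4  3  5  5  2  6  4  5  5
Maximum dp value is 6.

6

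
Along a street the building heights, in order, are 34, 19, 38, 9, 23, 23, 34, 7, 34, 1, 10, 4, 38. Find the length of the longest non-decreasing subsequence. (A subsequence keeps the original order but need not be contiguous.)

6

Let dp[i] be the length of the longest such subsequence ending at index i:
i:      1  2  3  4  5  6  7  8  9 10 11 12 13
a[i]:  34 19 38  9 23 23 34  7 34  1 10  4 38
dp:     1  1  2  1  2  3  4  1  5  1  2  2  6
Maximum dp value is 6.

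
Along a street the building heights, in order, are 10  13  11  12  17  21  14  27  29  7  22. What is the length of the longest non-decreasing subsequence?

7

Track the smallest tail for each achievable length (allowing ties):
10 → extends → [10]
13 → extends → [10, 13]
11 → replaces 13 → [10, 11]
12 → extends → [10, 11, 12]
17 → extends → [10, 11, 12, 17]
21 → extends → [10, 11, 12, 17, 21]
14 → replaces 17 → [10, 11, 12, 14, 21]
27 → extends → [10, 11, 12, 14, 21, 27]
29 → extends → [10, 11, 12, 14, 21, 27, 29]
7 → replaces 10 → [7, 11, 12, 14, 21, 27, 29]
22 → replaces 27 → [7, 11, 12, 14, 21, 22, 29]
Seven tails, so the longest non-decreasing subsequence has length 7 (e.g. 10, 11, 12, 17, 21, 27, 29).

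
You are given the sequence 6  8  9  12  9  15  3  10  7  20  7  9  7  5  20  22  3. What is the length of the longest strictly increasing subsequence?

7

Track the smallest tail for each achievable length (strict):
6 → extends → [6]
8 → extends → [6, 8]
9 → extends → [6, 8, 9]
12 → extends → [6, 8, 9, 12]
9 → already a tail → [6, 8, 9, 12]
15 → extends → [6, 8, 9, 12, 15]
3 → replaces 6 → [3, 8, 9, 12, 15]
10 → replaces 12 → [3, 8, 9, 10, 15]
7 → replaces 8 → [3, 7, 9, 10, 15]
20 → extends → [3, 7, 9, 10, 15, 20]
7 → already a tail → [3, 7, 9, 10, 15, 20]
9 → already a tail → [3, 7, 9, 10, 15, 20]
7 → already a tail → [3, 7, 9, 10, 15, 20]
5 → replaces 7 → [3, 5, 9, 10, 15, 20]
20 → already a tail → [3, 5, 9, 10, 15, 20]
22 → extends → [3, 5, 9, 10, 15, 20, 22]
3 → already a tail → [3, 5, 9, 10, 15, 20, 22]
Seven tails, so the longest strictly increasing subsequence has length 7 (e.g. 6, 8, 9, 12, 15, 20, 22).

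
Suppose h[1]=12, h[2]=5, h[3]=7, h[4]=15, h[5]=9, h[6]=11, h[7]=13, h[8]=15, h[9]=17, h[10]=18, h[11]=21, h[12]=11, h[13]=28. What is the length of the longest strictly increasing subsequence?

10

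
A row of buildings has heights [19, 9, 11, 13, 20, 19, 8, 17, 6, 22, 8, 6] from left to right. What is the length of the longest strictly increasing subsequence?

5

Track the smallest tail for each achievable length (strict):
19 → extends → [19]
9 → replaces 19 → [9]
11 → extends → [9, 11]
13 → extends → [9, 11, 13]
20 → extends → [9, 11, 13, 20]
19 → replaces 20 → [9, 11, 13, 19]
8 → replaces 9 → [8, 11, 13, 19]
17 → replaces 19 → [8, 11, 13, 17]
6 → replaces 8 → [6, 11, 13, 17]
22 → extends → [6, 11, 13, 17, 22]
8 → replaces 11 → [6, 8, 13, 17, 22]
6 → already a tail → [6, 8, 13, 17, 22]
Five tails, so the longest strictly increasing subsequence has length 5 (e.g. 9, 11, 13, 20, 22).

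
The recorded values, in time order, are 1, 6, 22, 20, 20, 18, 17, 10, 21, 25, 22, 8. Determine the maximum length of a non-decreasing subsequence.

Track the smallest tail for each achievable length (allowing ties):
1 → extends → [1]
6 → extends → [1, 6]
22 → extends → [1, 6, 22]
20 → replaces 22 → [1, 6, 20]
20 → extends → [1, 6, 20, 20]
18 → replaces 20 → [1, 6, 18, 20]
17 → replaces 18 → [1, 6, 17, 20]
10 → replaces 17 → [1, 6, 10, 20]
21 → extends → [1, 6, 10, 20, 21]
25 → extends → [1, 6, 10, 20, 21, 25]
22 → replaces 25 → [1, 6, 10, 20, 21, 22]
8 → replaces 10 → [1, 6, 8, 20, 21, 22]
Six tails, so the longest non-decreasing subsequence has length 6 (e.g. 1, 6, 20, 20, 21, 25).

6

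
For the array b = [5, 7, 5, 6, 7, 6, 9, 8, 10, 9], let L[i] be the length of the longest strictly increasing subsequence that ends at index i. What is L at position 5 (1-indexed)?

3

dp[i] = 1 + max{dp[j] : j<i, b[j]<b[i]} (or 1 if no such j):
i:      1  2  3  4  5  6  7  8  9 10
b[i]:   5  7  5  6  7  6  9  8 10  9
dp:     1  2  1  2  3  2  4  4  5  5
At index 5 the value is 3.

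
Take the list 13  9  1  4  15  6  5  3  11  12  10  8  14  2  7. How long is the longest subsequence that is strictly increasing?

Track the smallest tail for each achievable length (strict):
13 → extends → [13]
9 → replaces 13 → [9]
1 → replaces 9 → [1]
4 → extends → [1, 4]
15 → extends → [1, 4, 15]
6 → replaces 15 → [1, 4, 6]
5 → replaces 6 → [1, 4, 5]
3 → replaces 4 → [1, 3, 5]
11 → extends → [1, 3, 5, 11]
12 → extends → [1, 3, 5, 11, 12]
10 → replaces 11 → [1, 3, 5, 10, 12]
8 → replaces 10 → [1, 3, 5, 8, 12]
14 → extends → [1, 3, 5, 8, 12, 14]
2 → replaces 3 → [1, 2, 5, 8, 12, 14]
7 → replaces 8 → [1, 2, 5, 7, 12, 14]
Six tails, so the longest strictly increasing subsequence has length 6 (e.g. 1, 4, 6, 11, 12, 14).

6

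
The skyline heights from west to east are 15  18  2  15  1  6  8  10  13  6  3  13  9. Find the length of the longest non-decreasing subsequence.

6

Track the smallest tail for each achievable length (allowing ties):
15 → extends → [15]
18 → extends → [15, 18]
2 → replaces 15 → [2, 18]
15 → replaces 18 → [2, 15]
1 → replaces 2 → [1, 15]
6 → replaces 15 → [1, 6]
8 → extends → [1, 6, 8]
10 → extends → [1, 6, 8, 10]
13 → extends → [1, 6, 8, 10, 13]
6 → replaces 8 → [1, 6, 6, 10, 13]
3 → replaces 6 → [1, 3, 6, 10, 13]
13 → extends → [1, 3, 6, 10, 13, 13]
9 → replaces 10 → [1, 3, 6, 9, 13, 13]
Six tails, so the longest non-decreasing subsequence has length 6 (e.g. 2, 6, 8, 10, 13, 13).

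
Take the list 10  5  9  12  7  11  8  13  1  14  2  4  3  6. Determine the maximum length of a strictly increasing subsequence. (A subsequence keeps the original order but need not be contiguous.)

Let dp[i] be the length of the longest such subsequence ending at index i:
i:      1  2  3  4  5  6  7  8  9 10 11 12 13 14
a[i]:  10  5  9 12  7 11  8 13  1 14  2  4  3  6
dp:     1  1  2  3  2  3  3  4  1  5  2  3  3  4
Maximum dp value is 5.

5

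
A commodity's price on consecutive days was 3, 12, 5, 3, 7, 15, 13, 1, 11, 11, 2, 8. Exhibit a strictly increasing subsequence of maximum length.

3, 5, 7, 15

Patience tails give the LIS length; then backtrack through the dp parents:
3 → extends → [3]
12 → extends → [3, 12]
5 → replaces 12 → [3, 5]
3 → already a tail → [3, 5]
7 → extends → [3, 5, 7]
15 → extends → [3, 5, 7, 15]
13 → replaces 15 → [3, 5, 7, 13]
1 → replaces 3 → [1, 5, 7, 13]
11 → replaces 13 → [1, 5, 7, 11]
11 → already a tail → [1, 5, 7, 11]
2 → replaces 5 → [1, 2, 7, 11]
8 → replaces 11 → [1, 2, 7, 8]
Length 4; one witness is 3, 5, 7, 15.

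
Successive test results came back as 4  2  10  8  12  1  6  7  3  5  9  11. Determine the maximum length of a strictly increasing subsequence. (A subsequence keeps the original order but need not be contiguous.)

Track the smallest tail for each achievable length (strict):
4 → extends → [4]
2 → replaces 4 → [2]
10 → extends → [2, 10]
8 → replaces 10 → [2, 8]
12 → extends → [2, 8, 12]
1 → replaces 2 → [1, 8, 12]
6 → replaces 8 → [1, 6, 12]
7 → replaces 12 → [1, 6, 7]
3 → replaces 6 → [1, 3, 7]
5 → replaces 7 → [1, 3, 5]
9 → extends → [1, 3, 5, 9]
11 → extends → [1, 3, 5, 9, 11]
Five tails, so the longest strictly increasing subsequence has length 5 (e.g. 4, 6, 7, 9, 11).

5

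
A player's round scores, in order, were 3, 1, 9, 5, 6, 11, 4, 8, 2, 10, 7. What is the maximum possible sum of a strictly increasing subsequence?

32

Let S[i] be the best sum of a strictly increasing subsequence ending at i:
i:      1  2  3  4  5  6  7  8  9 10 11
a[i]:   3  1  9  5  6 11  4  8  2 10  7
S:      3  1 12  8 14 25  7 22  3 32 21
Maximum is 32 (e.g. 3 + 5 + 6 + 8 + 10).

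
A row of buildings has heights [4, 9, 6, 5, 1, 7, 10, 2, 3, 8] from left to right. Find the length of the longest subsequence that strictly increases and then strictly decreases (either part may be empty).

5

inc[i] = longest strictly increasing subsequence ending at i; dec[i] = longest strictly decreasing subsequence starting at i:
i:      1  2  3  4  5  6  7  8  9 10
a[i]:   4  9  6  5  1  7 10  2  3  8
inc:    1  2  2  2  1  3  4  2  3  4
dec:    2  4  3  2  1  2  2  1  1  1
Best peak at i=2 (value 9): inc=2, dec=4, length 2+4−1 = 5.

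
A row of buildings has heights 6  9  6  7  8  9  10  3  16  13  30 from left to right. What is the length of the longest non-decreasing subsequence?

Track the smallest tail for each achievable length (allowing ties):
6 → extends → [6]
9 → extends → [6, 9]
6 → replaces 9 → [6, 6]
7 → extends → [6, 6, 7]
8 → extends → [6, 6, 7, 8]
9 → extends → [6, 6, 7, 8, 9]
10 → extends → [6, 6, 7, 8, 9, 10]
3 → replaces 6 → [3, 6, 7, 8, 9, 10]
16 → extends → [3, 6, 7, 8, 9, 10, 16]
13 → replaces 16 → [3, 6, 7, 8, 9, 10, 13]
30 → extends → [3, 6, 7, 8, 9, 10, 13, 30]
Eight tails, so the longest non-decreasing subsequence has length 8 (e.g. 6, 6, 7, 8, 9, 10, 16, 30).

8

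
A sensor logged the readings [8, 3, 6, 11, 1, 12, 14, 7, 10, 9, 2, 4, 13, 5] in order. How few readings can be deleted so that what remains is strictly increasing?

9

Fewest deletions = n − (longest strictly increasing subsequence).
Patience tails:
8 → extends → [8]
3 → replaces 8 → [3]
6 → extends → [3, 6]
11 → extends → [3, 6, 11]
1 → replaces 3 → [1, 6, 11]
12 → extends → [1, 6, 11, 12]
14 → extends → [1, 6, 11, 12, 14]
7 → replaces 11 → [1, 6, 7, 12, 14]
10 → replaces 12 → [1, 6, 7, 10, 14]
9 → replaces 10 → [1, 6, 7, 9, 14]
2 → replaces 6 → [1, 2, 7, 9, 14]
4 → replaces 7 → [1, 2, 4, 9, 14]
13 → replaces 14 → [1, 2, 4, 9, 13]
5 → replaces 9 → [1, 2, 4, 5, 13]
Longest strictly increasing subsequence has length 5, so deletions = 14 − 5 = 9.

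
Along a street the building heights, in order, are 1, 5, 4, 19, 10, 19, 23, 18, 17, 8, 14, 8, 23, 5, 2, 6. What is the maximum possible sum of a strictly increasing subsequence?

58

Let S[i] be the best sum of a strictly increasing subsequence ending at i:
i:      1  2  3  4  5  6  7  8  9 10 11 12 13 14 15 16
a[i]:   1  5  4 19 10 19 23 18 17  8 14  8 23  5  2  6
S:      1  6  5 25 16 35 58 34 33 14 30 14 58 10  3 16
Maximum is 58 (e.g. 1 + 5 + 10 + 19 + 23).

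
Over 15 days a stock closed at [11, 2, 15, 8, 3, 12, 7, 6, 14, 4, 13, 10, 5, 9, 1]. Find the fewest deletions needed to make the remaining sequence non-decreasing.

10

Fewest deletions = n − (longest non-decreasing subsequence).
i:      1  2  3  4  5  6  7  8  9 10 11 12 13 14 15
a[i]:  11  2 15  8  3 12  7  6 14  4 13 10  5  9  1
dp:     1  1  2  2  2  3  3  3  4  3  4  4  4  5  1
max dp = 5, so deletions = 15 − 5 = 10.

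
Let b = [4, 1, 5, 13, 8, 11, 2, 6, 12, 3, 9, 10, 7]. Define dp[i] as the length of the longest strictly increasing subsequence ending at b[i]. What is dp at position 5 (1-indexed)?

3

dp[i] = 1 + max{dp[j] : j<i, b[j]<b[i]} (or 1 if no such j):
i:      1  2  3  4  5  6  7  8  9 10 11 12 13
b[i]:   4  1  5 13  8 11  2  6 12  3  9 10  7
dp:     1  1  2  3  3  4  2  3  5  3  4  5  4
At index 5 the value is 3.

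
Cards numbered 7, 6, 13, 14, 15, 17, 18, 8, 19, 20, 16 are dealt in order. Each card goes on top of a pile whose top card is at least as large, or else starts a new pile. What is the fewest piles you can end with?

Place each on the leftmost legal pile:
7 → new pile 1 (tops now [7])
6 → pile 1 (tops now [6])
13 → new pile 2 (tops now [6, 13])
14 → new pile 3 (tops now [6, 13, 14])
15 → new pile 4 (tops now [6, 13, 14, 15])
17 → new pile 5 (tops now [6, 13, 14, 15, 17])
18 → new pile 6 (tops now [6, 13, 14, 15, 17, 18])
8 → pile 2 (tops now [6, 8, 14, 15, 17, 18])
19 → new pile 7 (tops now [6, 8, 14, 15, 17, 18, 19])
20 → new pile 8 (tops now [6, 8, 14, 15, 17, 18, 19, 20])
16 → pile 5 (tops now [6, 8, 14, 15, 16, 18, 19, 20])
Eight piles.

8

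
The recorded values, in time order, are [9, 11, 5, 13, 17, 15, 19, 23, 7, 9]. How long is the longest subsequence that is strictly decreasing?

Let dp[i] be the longest strictly decreasing subsequence ending at i:
i:      1  2  3  4  5  6  7  8  9 10
a[i]:   9 11  5 13 17 15 19 23  7  9
dp:     1  1  2  1  1  2  1  1  3  3
Maximum is 3.

3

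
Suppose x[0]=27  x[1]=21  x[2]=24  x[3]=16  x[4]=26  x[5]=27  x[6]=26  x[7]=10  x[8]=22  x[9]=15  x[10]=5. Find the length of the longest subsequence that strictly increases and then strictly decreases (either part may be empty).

inc[i] = longest strictly increasing subsequence ending at i; dec[i] = longest strictly decreasing subsequence starting at i:
i:      0  1  2  3  4  5  6  7  8  9 10
x[i]:  27 21 24 16 26 27 26 10 22 15  5
inc:    1  1  2  1  3  4  3  1  2  2  1
dec:    5  4  4  3  4  5  4  2  3  2  1
Best peak at i=5 (value 27): inc=4, dec=5, length 4+5−1 = 8.

8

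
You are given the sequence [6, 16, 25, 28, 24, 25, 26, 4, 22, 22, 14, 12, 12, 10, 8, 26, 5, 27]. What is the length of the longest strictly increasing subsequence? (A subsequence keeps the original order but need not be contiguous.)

Track the smallest tail for each achievable length (strict):
6 → extends → [6]
16 → extends → [6, 16]
25 → extends → [6, 16, 25]
28 → extends → [6, 16, 25, 28]
24 → replaces 25 → [6, 16, 24, 28]
25 → replaces 28 → [6, 16, 24, 25]
26 → extends → [6, 16, 24, 25, 26]
4 → replaces 6 → [4, 16, 24, 25, 26]
22 → replaces 24 → [4, 16, 22, 25, 26]
22 → already a tail → [4, 16, 22, 25, 26]
14 → replaces 16 → [4, 14, 22, 25, 26]
12 → replaces 14 → [4, 12, 22, 25, 26]
12 → already a tail → [4, 12, 22, 25, 26]
10 → replaces 12 → [4, 10, 22, 25, 26]
8 → replaces 10 → [4, 8, 22, 25, 26]
26 → already a tail → [4, 8, 22, 25, 26]
5 → replaces 8 → [4, 5, 22, 25, 26]
27 → extends → [4, 5, 22, 25, 26, 27]
Six tails, so the longest strictly increasing subsequence has length 6 (e.g. 6, 16, 24, 25, 26, 27).

6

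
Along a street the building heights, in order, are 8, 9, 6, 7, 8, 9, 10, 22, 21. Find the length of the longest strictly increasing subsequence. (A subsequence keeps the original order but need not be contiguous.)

6

Track the smallest tail for each achievable length (strict):
8 → extends → [8]
9 → extends → [8, 9]
6 → replaces 8 → [6, 9]
7 → replaces 9 → [6, 7]
8 → extends → [6, 7, 8]
9 → extends → [6, 7, 8, 9]
10 → extends → [6, 7, 8, 9, 10]
22 → extends → [6, 7, 8, 9, 10, 22]
21 → replaces 22 → [6, 7, 8, 9, 10, 21]
Six tails, so the longest strictly increasing subsequence has length 6 (e.g. 6, 7, 8, 9, 10, 22).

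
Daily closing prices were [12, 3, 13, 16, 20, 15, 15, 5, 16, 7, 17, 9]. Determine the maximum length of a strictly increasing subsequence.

Track the smallest tail for each achievable length (strict):
12 → extends → [12]
3 → replaces 12 → [3]
13 → extends → [3, 13]
16 → extends → [3, 13, 16]
20 → extends → [3, 13, 16, 20]
15 → replaces 16 → [3, 13, 15, 20]
15 → already a tail → [3, 13, 15, 20]
5 → replaces 13 → [3, 5, 15, 20]
16 → replaces 20 → [3, 5, 15, 16]
7 → replaces 15 → [3, 5, 7, 16]
17 → extends → [3, 5, 7, 16, 17]
9 → replaces 16 → [3, 5, 7, 9, 17]
Five tails, so the longest strictly increasing subsequence has length 5 (e.g. 12, 13, 15, 16, 17).

5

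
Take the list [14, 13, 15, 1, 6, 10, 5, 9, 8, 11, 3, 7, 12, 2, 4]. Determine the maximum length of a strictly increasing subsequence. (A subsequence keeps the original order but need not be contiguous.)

Let dp[i] be the length of the longest such subsequence ending at index i:
i:      1  2  3  4  5  6  7  8  9 10 11 12 13 14 15
a[i]:  14 13 15  1  6 10  5  9  8 11  3  7 12  2  4
dp:     1  1  2  1  2  3  2  3  3  4  2  3  5  2  3
Maximum dp value is 5.

5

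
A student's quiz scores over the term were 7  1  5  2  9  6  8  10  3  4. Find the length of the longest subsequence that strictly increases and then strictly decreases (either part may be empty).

6

inc[i] = longest strictly increasing subsequence ending at i; dec[i] = longest strictly decreasing subsequence starting at i:
i:      1  2  3  4  5  6  7  8  9 10
a[i]:   7  1  5  2  9  6  8 10  3  4
inc:    1  1  2  2  3  3  4  5  3  4
dec:    3  1  2  1  3  2  2  2  1  1
Best peak at i=8 (value 10): inc=5, dec=2, length 5+2−1 = 6.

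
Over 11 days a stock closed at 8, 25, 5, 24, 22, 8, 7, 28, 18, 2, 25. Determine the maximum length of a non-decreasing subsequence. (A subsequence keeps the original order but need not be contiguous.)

4

Track the smallest tail for each achievable length (allowing ties):
8 → extends → [8]
25 → extends → [8, 25]
5 → replaces 8 → [5, 25]
24 → replaces 25 → [5, 24]
22 → replaces 24 → [5, 22]
8 → replaces 22 → [5, 8]
7 → replaces 8 → [5, 7]
28 → extends → [5, 7, 28]
18 → replaces 28 → [5, 7, 18]
2 → replaces 5 → [2, 7, 18]
25 → extends → [2, 7, 18, 25]
Four tails, so the longest non-decreasing subsequence has length 4 (e.g. 8, 8, 18, 25).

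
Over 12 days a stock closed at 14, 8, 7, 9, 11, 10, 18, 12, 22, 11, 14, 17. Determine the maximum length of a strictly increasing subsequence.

6

Track the smallest tail for each achievable length (strict):
14 → extends → [14]
8 → replaces 14 → [8]
7 → replaces 8 → [7]
9 → extends → [7, 9]
11 → extends → [7, 9, 11]
10 → replaces 11 → [7, 9, 10]
18 → extends → [7, 9, 10, 18]
12 → replaces 18 → [7, 9, 10, 12]
22 → extends → [7, 9, 10, 12, 22]
11 → replaces 12 → [7, 9, 10, 11, 22]
14 → replaces 22 → [7, 9, 10, 11, 14]
17 → extends → [7, 9, 10, 11, 14, 17]
Six tails, so the longest strictly increasing subsequence has length 6 (e.g. 8, 9, 11, 12, 14, 17).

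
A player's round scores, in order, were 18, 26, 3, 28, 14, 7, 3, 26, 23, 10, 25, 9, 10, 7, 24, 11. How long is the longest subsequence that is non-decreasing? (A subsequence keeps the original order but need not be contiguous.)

Track the smallest tail for each achievable length (allowing ties):
18 → extends → [18]
26 → extends → [18, 26]
3 → replaces 18 → [3, 26]
28 → extends → [3, 26, 28]
14 → replaces 26 → [3, 14, 28]
7 → replaces 14 → [3, 7, 28]
3 → replaces 7 → [3, 3, 28]
26 → replaces 28 → [3, 3, 26]
23 → replaces 26 → [3, 3, 23]
10 → replaces 23 → [3, 3, 10]
25 → extends → [3, 3, 10, 25]
9 → replaces 10 → [3, 3, 9, 25]
10 → replaces 25 → [3, 3, 9, 10]
7 → replaces 9 → [3, 3, 7, 10]
24 → extends → [3, 3, 7, 10, 24]
11 → replaces 24 → [3, 3, 7, 10, 11]
Five tails, so the longest non-decreasing subsequence has length 5 (e.g. 3, 7, 10, 10, 24).

5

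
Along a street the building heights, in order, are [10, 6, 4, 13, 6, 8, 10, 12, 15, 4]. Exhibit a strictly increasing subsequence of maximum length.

Patience tails give the LIS length; then backtrack through the dp parents:
10 → extends → [10]
6 → replaces 10 → [6]
4 → replaces 6 → [4]
13 → extends → [4, 13]
6 → replaces 13 → [4, 6]
8 → extends → [4, 6, 8]
10 → extends → [4, 6, 8, 10]
12 → extends → [4, 6, 8, 10, 12]
15 → extends → [4, 6, 8, 10, 12, 15]
4 → already a tail → [4, 6, 8, 10, 12, 15]
Length 6; one witness is 4, 6, 8, 10, 12, 15.

4, 6, 8, 10, 12, 15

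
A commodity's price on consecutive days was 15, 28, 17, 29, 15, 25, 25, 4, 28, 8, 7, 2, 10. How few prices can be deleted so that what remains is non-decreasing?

8

Fewest deletions = n − (longest non-decreasing subsequence).
Patience tails:
15 → extends → [15]
28 → extends → [15, 28]
17 → replaces 28 → [15, 17]
29 → extends → [15, 17, 29]
15 → replaces 17 → [15, 15, 29]
25 → replaces 29 → [15, 15, 25]
25 → extends → [15, 15, 25, 25]
4 → replaces 15 → [4, 15, 25, 25]
28 → extends → [4, 15, 25, 25, 28]
8 → replaces 15 → [4, 8, 25, 25, 28]
7 → replaces 8 → [4, 7, 25, 25, 28]
2 → replaces 4 → [2, 7, 25, 25, 28]
10 → replaces 25 → [2, 7, 10, 25, 28]
Longest non-decreasing subsequence has length 5, so deletions = 13 − 5 = 8.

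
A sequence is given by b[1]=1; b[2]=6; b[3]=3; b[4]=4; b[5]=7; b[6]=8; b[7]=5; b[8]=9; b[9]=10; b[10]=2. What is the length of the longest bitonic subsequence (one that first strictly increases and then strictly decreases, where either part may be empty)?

inc[i] = longest strictly increasing subsequence ending at i; dec[i] = longest strictly decreasing subsequence starting at i:
i:      1  2  3  4  5  6  7  8  9 10
b[i]:   1  6  3  4  7  8  5  9 10  2
inc:    1  2  2  3  4  5  4  6  7  2
dec:    1  3  2  2  3  3  2  2  2  1
Best peak at i=9 (value 10): inc=7, dec=2, length 7+2−1 = 8.

8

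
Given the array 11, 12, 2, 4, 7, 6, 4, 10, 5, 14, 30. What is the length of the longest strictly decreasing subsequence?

4

Let dp[i] be the longest strictly decreasing subsequence ending at i:
i:      1  2  3  4  5  6  7  8  9 10 11
a[i]:  11 12  2  4  7  6  4 10  5 14 30
dp:     1  1  2  2  2  3  4  2  4  1  1
Maximum is 4.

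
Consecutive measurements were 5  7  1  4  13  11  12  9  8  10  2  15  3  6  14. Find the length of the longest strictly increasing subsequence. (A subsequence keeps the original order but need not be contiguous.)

Let dp[i] be the length of the longest such subsequence ending at index i:
i:      1  2  3  4  5  6  7  8  9 10 11 12 13 14 15
a[i]:   5  7  1  4 13 11 12  9  8 10  2 15  3  6 14
dp:     1  2  1  2  3  3  4  3  3  4  2  5  3  4  5
Maximum dp value is 5.

5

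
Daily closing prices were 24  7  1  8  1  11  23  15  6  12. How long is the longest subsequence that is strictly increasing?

4

Track the smallest tail for each achievable length (strict):
24 → extends → [24]
7 → replaces 24 → [7]
1 → replaces 7 → [1]
8 → extends → [1, 8]
1 → already a tail → [1, 8]
11 → extends → [1, 8, 11]
23 → extends → [1, 8, 11, 23]
15 → replaces 23 → [1, 8, 11, 15]
6 → replaces 8 → [1, 6, 11, 15]
12 → replaces 15 → [1, 6, 11, 12]
Four tails, so the longest strictly increasing subsequence has length 4 (e.g. 7, 8, 11, 23).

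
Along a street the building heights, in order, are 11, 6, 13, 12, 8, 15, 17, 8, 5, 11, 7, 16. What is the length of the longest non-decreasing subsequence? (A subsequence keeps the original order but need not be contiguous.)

5

Track the smallest tail for each achievable length (allowing ties):
11 → extends → [11]
6 → replaces 11 → [6]
13 → extends → [6, 13]
12 → replaces 13 → [6, 12]
8 → replaces 12 → [6, 8]
15 → extends → [6, 8, 15]
17 → extends → [6, 8, 15, 17]
8 → replaces 15 → [6, 8, 8, 17]
5 → replaces 6 → [5, 8, 8, 17]
11 → replaces 17 → [5, 8, 8, 11]
7 → replaces 8 → [5, 7, 8, 11]
16 → extends → [5, 7, 8, 11, 16]
Five tails, so the longest non-decreasing subsequence has length 5 (e.g. 6, 8, 8, 11, 16).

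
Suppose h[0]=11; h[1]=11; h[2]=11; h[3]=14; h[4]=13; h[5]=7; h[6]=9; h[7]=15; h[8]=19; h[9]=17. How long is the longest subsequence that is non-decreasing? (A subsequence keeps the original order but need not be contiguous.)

6

Let dp[i] be the length of the longest such subsequence ending at index i:
i:      0  1  2  3  4  5  6  7  8  9
h[i]:  11 11 11 14 13  7  9 15 19 17
dp:     1  2  3  4  4  1  2  5  6  6
Maximum dp value is 6.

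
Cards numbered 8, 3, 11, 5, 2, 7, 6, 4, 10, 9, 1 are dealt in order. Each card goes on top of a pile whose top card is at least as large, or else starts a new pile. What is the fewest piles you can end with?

4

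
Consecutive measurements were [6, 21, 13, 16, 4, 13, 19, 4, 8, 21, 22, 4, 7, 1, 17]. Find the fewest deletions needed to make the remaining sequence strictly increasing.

9

Fewest deletions = n − (longest strictly increasing subsequence).
Patience tails:
6 → extends → [6]
21 → extends → [6, 21]
13 → replaces 21 → [6, 13]
16 → extends → [6, 13, 16]
4 → replaces 6 → [4, 13, 16]
13 → already a tail → [4, 13, 16]
19 → extends → [4, 13, 16, 19]
4 → already a tail → [4, 13, 16, 19]
8 → replaces 13 → [4, 8, 16, 19]
21 → extends → [4, 8, 16, 19, 21]
22 → extends → [4, 8, 16, 19, 21, 22]
4 → already a tail → [4, 8, 16, 19, 21, 22]
7 → replaces 8 → [4, 7, 16, 19, 21, 22]
1 → replaces 4 → [1, 7, 16, 19, 21, 22]
17 → replaces 19 → [1, 7, 16, 17, 21, 22]
Longest strictly increasing subsequence has length 6, so deletions = 15 − 6 = 9.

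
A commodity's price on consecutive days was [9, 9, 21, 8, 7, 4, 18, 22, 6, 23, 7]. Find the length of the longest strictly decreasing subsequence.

4

Let dp[i] be the longest strictly decreasing subsequence ending at i:
i:      1  2  3  4  5  6  7  8  9 10 11
a[i]:   9  9 21  8  7  4 18 22  6 23  7
dp:     1  1  1  2  3  4  2  1  4  1  3
Maximum is 4.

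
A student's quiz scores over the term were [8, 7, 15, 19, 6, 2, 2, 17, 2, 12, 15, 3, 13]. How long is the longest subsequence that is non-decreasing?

Let dp[i] be the length of the longest such subsequence ending at index i:
i:      1  2  3  4  5  6  7  8  9 10 11 12 13
a[i]:   8  7 15 19  6  2  2 17  2 12 15  3 13
dp:     1  1  2  3  1  1  2  3  3  4  5  4  5
Maximum dp value is 5.

5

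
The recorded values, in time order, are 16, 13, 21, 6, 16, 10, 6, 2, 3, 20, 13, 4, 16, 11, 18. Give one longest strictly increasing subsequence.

6, 10, 13, 16, 18

Patience tails give the LIS length; then backtrack through the dp parents:
16 → extends → [16]
13 → replaces 16 → [13]
21 → extends → [13, 21]
6 → replaces 13 → [6, 21]
16 → replaces 21 → [6, 16]
10 → replaces 16 → [6, 10]
6 → already a tail → [6, 10]
2 → replaces 6 → [2, 10]
3 → replaces 10 → [2, 3]
20 → extends → [2, 3, 20]
13 → replaces 20 → [2, 3, 13]
4 → replaces 13 → [2, 3, 4]
16 → extends → [2, 3, 4, 16]
11 → replaces 16 → [2, 3, 4, 11]
18 → extends → [2, 3, 4, 11, 18]
Length 5; one witness is 6, 10, 13, 16, 18.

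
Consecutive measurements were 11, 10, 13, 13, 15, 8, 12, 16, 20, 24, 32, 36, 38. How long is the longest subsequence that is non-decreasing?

Let dp[i] be the length of the longest such subsequence ending at index i:
i:      1  2  3  4  5  6  7  8  9 10 11 12 13
a[i]:  11 10 13 13 15  8 12 16 20 24 32 36 38
dp:     1  1  2  3  4  1  2  5  6  7  8  9 10
Maximum dp value is 10.

10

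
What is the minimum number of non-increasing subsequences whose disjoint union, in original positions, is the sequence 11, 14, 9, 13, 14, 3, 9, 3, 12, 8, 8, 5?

3

The minimum number of non-increasing subsequences covering a sequence equals the length of its longest strictly increasing subsequence.
LIS length is 3 (e.g. 11, 13, 14), so 3 piles are needed.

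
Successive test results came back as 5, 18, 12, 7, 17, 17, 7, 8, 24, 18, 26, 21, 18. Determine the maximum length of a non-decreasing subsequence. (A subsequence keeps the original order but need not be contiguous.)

Let dp[i] be the length of the longest such subsequence ending at index i:
i:      1  2  3  4  5  6  7  8  9 10 11 12 13
a[i]:   5 18 12  7 17 17  7  8 24 18 26 21 18
dp:     1  2  2  2  3  4  3  4  5  5  6  6  6
Maximum dp value is 6.

6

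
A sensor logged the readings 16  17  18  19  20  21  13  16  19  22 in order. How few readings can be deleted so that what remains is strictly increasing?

Fewest deletions = n − (longest strictly increasing subsequence).
Patience tails:
16 → extends → [16]
17 → extends → [16, 17]
18 → extends → [16, 17, 18]
19 → extends → [16, 17, 18, 19]
20 → extends → [16, 17, 18, 19, 20]
21 → extends → [16, 17, 18, 19, 20, 21]
13 → replaces 16 → [13, 17, 18, 19, 20, 21]
16 → replaces 17 → [13, 16, 18, 19, 20, 21]
19 → already a tail → [13, 16, 18, 19, 20, 21]
22 → extends → [13, 16, 18, 19, 20, 21, 22]
Longest strictly increasing subsequence has length 7, so deletions = 10 − 7 = 3.

3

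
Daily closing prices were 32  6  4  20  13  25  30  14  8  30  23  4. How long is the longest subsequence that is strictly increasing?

Track the smallest tail for each achievable length (strict):
32 → extends → [32]
6 → replaces 32 → [6]
4 → replaces 6 → [4]
20 → extends → [4, 20]
13 → replaces 20 → [4, 13]
25 → extends → [4, 13, 25]
30 → extends → [4, 13, 25, 30]
14 → replaces 25 → [4, 13, 14, 30]
8 → replaces 13 → [4, 8, 14, 30]
30 → already a tail → [4, 8, 14, 30]
23 → replaces 30 → [4, 8, 14, 23]
4 → already a tail → [4, 8, 14, 23]
Four tails, so the longest strictly increasing subsequence has length 4 (e.g. 6, 20, 25, 30).

4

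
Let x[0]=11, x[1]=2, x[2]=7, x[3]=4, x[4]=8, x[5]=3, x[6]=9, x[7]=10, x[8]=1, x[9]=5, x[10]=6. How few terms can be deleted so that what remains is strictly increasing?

Fewest deletions = n − (longest strictly increasing subsequence).
i:      0  1  2  3  4  5  6  7  8  9 10
x[i]:  11  2  7  4  8  3  9 10  1  5  6
dp:     1  1  2  2  3  2  4  5  1  3  4
max dp = 5, so deletions = 11 − 5 = 6.

6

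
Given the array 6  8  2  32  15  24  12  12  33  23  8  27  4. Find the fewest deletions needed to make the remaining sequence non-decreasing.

7

Fewest deletions = n − (longest non-decreasing subsequence).
Patience tails:
6 → extends → [6]
8 → extends → [6, 8]
2 → replaces 6 → [2, 8]
32 → extends → [2, 8, 32]
15 → replaces 32 → [2, 8, 15]
24 → extends → [2, 8, 15, 24]
12 → replaces 15 → [2, 8, 12, 24]
12 → replaces 24 → [2, 8, 12, 12]
33 → extends → [2, 8, 12, 12, 33]
23 → replaces 33 → [2, 8, 12, 12, 23]
8 → replaces 12 → [2, 8, 8, 12, 23]
27 → extends → [2, 8, 8, 12, 23, 27]
4 → replaces 8 → [2, 4, 8, 12, 23, 27]
Longest non-decreasing subsequence has length 6, so deletions = 13 − 6 = 7.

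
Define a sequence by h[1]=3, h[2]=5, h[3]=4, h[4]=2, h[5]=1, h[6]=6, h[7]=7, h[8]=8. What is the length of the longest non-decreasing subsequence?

Track the smallest tail for each achievable length (allowing ties):
3 → extends → [3]
5 → extends → [3, 5]
4 → replaces 5 → [3, 4]
2 → replaces 3 → [2, 4]
1 → replaces 2 → [1, 4]
6 → extends → [1, 4, 6]
7 → extends → [1, 4, 6, 7]
8 → extends → [1, 4, 6, 7, 8]
Five tails, so the longest non-decreasing subsequence has length 5 (e.g. 3, 5, 6, 7, 8).

5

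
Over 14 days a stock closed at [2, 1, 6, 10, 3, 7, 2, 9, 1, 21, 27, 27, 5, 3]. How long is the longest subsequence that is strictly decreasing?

Negate each value so 'decreasing' becomes 'increasing', then run patience tails on the negated sequence:
-2 → extends → [-2]
-1 → extends → [-2, -1]
-6 → replaces -2 → [-6, -1]
-10 → replaces -6 → [-10, -1]
-3 → replaces -1 → [-10, -3]
-7 → replaces -3 → [-10, -7]
-2 → extends → [-10, -7, -2]
-9 → replaces -7 → [-10, -9, -2]
-1 → extends → [-10, -9, -2, -1]
-21 → replaces -10 → [-21, -9, -2, -1]
-27 → replaces -21 → [-27, -9, -2, -1]
-27 → already a tail → [-27, -9, -2, -1]
-5 → replaces -2 → [-27, -9, -5, -1]
-3 → replaces -1 → [-27, -9, -5, -3]
Four tails, so the longest strictly decreasing subsequence of the original has length 4.

4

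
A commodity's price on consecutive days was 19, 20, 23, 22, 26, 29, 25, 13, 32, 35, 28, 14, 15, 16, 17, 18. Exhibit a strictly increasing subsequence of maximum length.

19, 20, 23, 26, 29, 32, 35

Patience tails give the LIS length; then backtrack through the dp parents:
19 → extends → [19]
20 → extends → [19, 20]
23 → extends → [19, 20, 23]
22 → replaces 23 → [19, 20, 22]
26 → extends → [19, 20, 22, 26]
29 → extends → [19, 20, 22, 26, 29]
25 → replaces 26 → [19, 20, 22, 25, 29]
13 → replaces 19 → [13, 20, 22, 25, 29]
32 → extends → [13, 20, 22, 25, 29, 32]
35 → extends → [13, 20, 22, 25, 29, 32, 35]
28 → replaces 29 → [13, 20, 22, 25, 28, 32, 35]
14 → replaces 20 → [13, 14, 22, 25, 28, 32, 35]
15 → replaces 22 → [13, 14, 15, 25, 28, 32, 35]
16 → replaces 25 → [13, 14, 15, 16, 28, 32, 35]
17 → replaces 28 → [13, 14, 15, 16, 17, 32, 35]
18 → replaces 32 → [13, 14, 15, 16, 17, 18, 35]
Length 7; one witness is 19, 20, 23, 26, 29, 32, 35.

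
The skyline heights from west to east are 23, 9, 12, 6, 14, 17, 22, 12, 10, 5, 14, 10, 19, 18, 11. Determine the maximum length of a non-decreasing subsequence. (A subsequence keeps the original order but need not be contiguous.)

Let dp[i] be the length of the longest such subsequence ending at index i:
i:      1  2  3  4  5  6  7  8  9 10 11 12 13 14 15
a[i]:  23  9 12  6 14 17 22 12 10  5 14 10 19 18 11
dp:     1  1  2  1  3  4  5  3  2  1  4  3  5  5  4
Maximum dp value is 5.

5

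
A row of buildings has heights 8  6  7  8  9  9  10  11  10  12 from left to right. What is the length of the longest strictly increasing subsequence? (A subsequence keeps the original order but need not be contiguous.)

7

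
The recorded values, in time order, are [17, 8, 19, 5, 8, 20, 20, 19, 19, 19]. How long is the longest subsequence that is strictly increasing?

3

Track the smallest tail for each achievable length (strict):
17 → extends → [17]
8 → replaces 17 → [8]
19 → extends → [8, 19]
5 → replaces 8 → [5, 19]
8 → replaces 19 → [5, 8]
20 → extends → [5, 8, 20]
20 → already a tail → [5, 8, 20]
19 → replaces 20 → [5, 8, 19]
19 → already a tail → [5, 8, 19]
19 → already a tail → [5, 8, 19]
Three tails, so the longest strictly increasing subsequence has length 3 (e.g. 17, 19, 20).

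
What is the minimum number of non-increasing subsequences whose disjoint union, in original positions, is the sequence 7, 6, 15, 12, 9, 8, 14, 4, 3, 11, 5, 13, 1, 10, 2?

The minimum number of non-increasing subsequences covering a sequence equals the length of its longest strictly increasing subsequence.
LIS length is 4 (e.g. 7, 9, 11, 13), so 4 piles are needed.

4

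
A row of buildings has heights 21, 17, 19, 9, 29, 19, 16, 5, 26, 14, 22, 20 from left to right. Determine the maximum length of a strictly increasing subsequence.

Track the smallest tail for each achievable length (strict):
21 → extends → [21]
17 → replaces 21 → [17]
19 → extends → [17, 19]
9 → replaces 17 → [9, 19]
29 → extends → [9, 19, 29]
19 → already a tail → [9, 19, 29]
16 → replaces 19 → [9, 16, 29]
5 → replaces 9 → [5, 16, 29]
26 → replaces 29 → [5, 16, 26]
14 → replaces 16 → [5, 14, 26]
22 → replaces 26 → [5, 14, 22]
20 → replaces 22 → [5, 14, 20]
Three tails, so the longest strictly increasing subsequence has length 3 (e.g. 17, 19, 29).

3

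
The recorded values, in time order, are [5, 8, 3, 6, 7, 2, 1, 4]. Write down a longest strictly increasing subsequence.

5, 6, 7

Patience tails give the LIS length; then backtrack through the dp parents:
5 → extends → [5]
8 → extends → [5, 8]
3 → replaces 5 → [3, 8]
6 → replaces 8 → [3, 6]
7 → extends → [3, 6, 7]
2 → replaces 3 → [2, 6, 7]
1 → replaces 2 → [1, 6, 7]
4 → replaces 6 → [1, 4, 7]
Length 3; one witness is 5, 6, 7.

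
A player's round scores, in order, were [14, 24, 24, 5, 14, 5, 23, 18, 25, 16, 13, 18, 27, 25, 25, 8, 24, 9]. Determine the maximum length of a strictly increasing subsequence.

Track the smallest tail for each achievable length (strict):
14 → extends → [14]
24 → extends → [14, 24]
24 → already a tail → [14, 24]
5 → replaces 14 → [5, 24]
14 → replaces 24 → [5, 14]
5 → already a tail → [5, 14]
23 → extends → [5, 14, 23]
18 → replaces 23 → [5, 14, 18]
25 → extends → [5, 14, 18, 25]
16 → replaces 18 → [5, 14, 16, 25]
13 → replaces 14 → [5, 13, 16, 25]
18 → replaces 25 → [5, 13, 16, 18]
27 → extends → [5, 13, 16, 18, 27]
25 → replaces 27 → [5, 13, 16, 18, 25]
25 → already a tail → [5, 13, 16, 18, 25]
8 → replaces 13 → [5, 8, 16, 18, 25]
24 → replaces 25 → [5, 8, 16, 18, 24]
9 → replaces 16 → [5, 8, 9, 18, 24]
Five tails, so the longest strictly increasing subsequence has length 5 (e.g. 5, 14, 23, 25, 27).

5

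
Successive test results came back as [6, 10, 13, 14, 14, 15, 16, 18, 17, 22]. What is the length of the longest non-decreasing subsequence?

9

Track the smallest tail for each achievable length (allowing ties):
6 → extends → [6]
10 → extends → [6, 10]
13 → extends → [6, 10, 13]
14 → extends → [6, 10, 13, 14]
14 → extends → [6, 10, 13, 14, 14]
15 → extends → [6, 10, 13, 14, 14, 15]
16 → extends → [6, 10, 13, 14, 14, 15, 16]
18 → extends → [6, 10, 13, 14, 14, 15, 16, 18]
17 → replaces 18 → [6, 10, 13, 14, 14, 15, 16, 17]
22 → extends → [6, 10, 13, 14, 14, 15, 16, 17, 22]
Nine tails, so the longest non-decreasing subsequence has length 9 (e.g. 6, 10, 13, 14, 14, 15, 16, 18, 22).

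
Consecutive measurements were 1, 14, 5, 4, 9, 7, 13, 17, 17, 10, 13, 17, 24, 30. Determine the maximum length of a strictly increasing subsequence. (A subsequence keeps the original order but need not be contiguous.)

Track the smallest tail for each achievable length (strict):
1 → extends → [1]
14 → extends → [1, 14]
5 → replaces 14 → [1, 5]
4 → replaces 5 → [1, 4]
9 → extends → [1, 4, 9]
7 → replaces 9 → [1, 4, 7]
13 → extends → [1, 4, 7, 13]
17 → extends → [1, 4, 7, 13, 17]
17 → already a tail → [1, 4, 7, 13, 17]
10 → replaces 13 → [1, 4, 7, 10, 17]
13 → replaces 17 → [1, 4, 7, 10, 13]
17 → extends → [1, 4, 7, 10, 13, 17]
24 → extends → [1, 4, 7, 10, 13, 17, 24]
30 → extends → [1, 4, 7, 10, 13, 17, 24, 30]
Eight tails, so the longest strictly increasing subsequence has length 8 (e.g. 1, 5, 9, 10, 13, 17, 24, 30).

8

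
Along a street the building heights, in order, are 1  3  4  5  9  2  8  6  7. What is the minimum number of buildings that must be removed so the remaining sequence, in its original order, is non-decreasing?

Fewest deletions = n − (longest non-decreasing subsequence).
Patience tails:
1 → extends → [1]
3 → extends → [1, 3]
4 → extends → [1, 3, 4]
5 → extends → [1, 3, 4, 5]
9 → extends → [1, 3, 4, 5, 9]
2 → replaces 3 → [1, 2, 4, 5, 9]
8 → replaces 9 → [1, 2, 4, 5, 8]
6 → replaces 8 → [1, 2, 4, 5, 6]
7 → extends → [1, 2, 4, 5, 6, 7]
Longest non-decreasing subsequence has length 6, so deletions = 9 − 6 = 3.

3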